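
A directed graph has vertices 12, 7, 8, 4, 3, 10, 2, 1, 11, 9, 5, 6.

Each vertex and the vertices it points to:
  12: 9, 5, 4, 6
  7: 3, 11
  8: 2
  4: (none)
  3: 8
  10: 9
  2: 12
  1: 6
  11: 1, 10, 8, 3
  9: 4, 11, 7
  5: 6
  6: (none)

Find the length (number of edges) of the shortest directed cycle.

3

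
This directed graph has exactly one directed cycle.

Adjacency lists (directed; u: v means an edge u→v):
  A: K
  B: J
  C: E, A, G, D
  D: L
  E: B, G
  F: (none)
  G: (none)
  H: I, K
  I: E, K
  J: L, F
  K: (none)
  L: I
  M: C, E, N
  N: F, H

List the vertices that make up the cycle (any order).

DFS with gray/black marking from E:
E gray
  B gray
    J gray
      L gray
        I gray
          I→E: E is gray → back edge
Back edge closes the cycle E → B → J → L → I → E; its vertices are {B, E, I, J, L}.

B, E, I, J, L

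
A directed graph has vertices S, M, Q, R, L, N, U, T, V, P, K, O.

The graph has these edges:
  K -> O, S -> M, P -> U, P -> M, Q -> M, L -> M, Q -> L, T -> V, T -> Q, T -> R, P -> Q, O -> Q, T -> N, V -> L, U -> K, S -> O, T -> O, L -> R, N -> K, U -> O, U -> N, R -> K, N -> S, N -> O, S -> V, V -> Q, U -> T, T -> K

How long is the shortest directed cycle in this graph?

5

For each vertex v, BFS finds the shortest path from v back to v.
The shortest such closed walk is R → K → O → Q → L → R, length 5.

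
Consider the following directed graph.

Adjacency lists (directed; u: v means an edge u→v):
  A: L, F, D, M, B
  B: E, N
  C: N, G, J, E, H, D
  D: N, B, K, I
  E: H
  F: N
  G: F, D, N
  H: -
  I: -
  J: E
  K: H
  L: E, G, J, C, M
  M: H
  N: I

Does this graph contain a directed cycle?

DFS with white/gray/black marking, starting from M:
M gray
  H gray
  H black
M black
A gray
  L gray
    E gray
      E→H: H black — skip
    E black
    G gray
      F gray
        N gray
          I gray
          I black
        N black
      F black
      D gray
        D→N: N black — skip
        B gray
          B→E: E black — skip
          B→N: N black — skip
        B black
        K gray
          K→H: H black — skip
        K black
        D→I: I black — skip
      D black
      G→N: N black — skip
    G black
    J gray
      J→E: E black — skip
    J black
    C gray
      C→N: N black — skip
      C→G: G black — skip
      C→J: J black — skip
      C→E: E black — skip
      C→H: H black — skip
      C→D: D black — skip
    C black
    L→M: M black — skip
  L black
  A→F: F black — skip
  A→D: D black — skip
  A→M: M black — skip
  A→B: B black — skip
A black
Every edge goes to a white or black vertex — no back edge, so the graph is acyclic.

No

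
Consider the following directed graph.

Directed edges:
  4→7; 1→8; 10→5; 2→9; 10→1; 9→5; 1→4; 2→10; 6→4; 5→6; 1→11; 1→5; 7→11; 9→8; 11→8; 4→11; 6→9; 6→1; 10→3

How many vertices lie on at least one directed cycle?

4

A vertex is on a directed cycle iff it belongs to a strongly connected component of size ≥ 2 (or has a self-loop).
The vertices on cycles are {1, 5, 6, 9} — 4 in total.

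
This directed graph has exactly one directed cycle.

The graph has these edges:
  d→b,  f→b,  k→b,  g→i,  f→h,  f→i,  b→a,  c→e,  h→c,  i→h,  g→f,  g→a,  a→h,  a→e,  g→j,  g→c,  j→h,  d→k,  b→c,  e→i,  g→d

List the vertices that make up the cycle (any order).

c, e, h, i

DFS with gray/black marking from h:
h gray
  c gray
    e gray
      i gray
        i→h: h is gray → back edge
Back edge closes the cycle h → c → e → i → h; its vertices are {c, e, h, i}.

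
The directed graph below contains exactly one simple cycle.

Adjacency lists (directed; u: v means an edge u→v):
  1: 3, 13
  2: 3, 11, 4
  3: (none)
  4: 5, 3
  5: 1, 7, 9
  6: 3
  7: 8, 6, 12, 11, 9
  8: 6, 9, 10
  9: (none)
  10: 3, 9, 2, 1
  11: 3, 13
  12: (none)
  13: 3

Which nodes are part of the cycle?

2, 4, 5, 7, 8, 10

DFS with gray/black marking from 7:
7 gray
  8 gray
    6 gray
      3 gray
      3 black
    6 black
    9 gray
    9 black
    10 gray
      10→3: 3 black — skip
      10→9: 9 black — skip
      2 gray
        2→3: 3 black — skip
        11 gray
          11→3: 3 black — skip
          13 gray
            13→3: 3 black — skip
          13 black
        11 black
        4 gray
          5 gray
            1 gray
              1→3: 3 black — skip
              1→13: 13 black — skip
            1 black
            5→7: 7 is gray → back edge
Back edge closes the cycle 7 → 8 → 10 → 2 → 4 → 5 → 7; its vertices are {2, 4, 5, 7, 8, 10}.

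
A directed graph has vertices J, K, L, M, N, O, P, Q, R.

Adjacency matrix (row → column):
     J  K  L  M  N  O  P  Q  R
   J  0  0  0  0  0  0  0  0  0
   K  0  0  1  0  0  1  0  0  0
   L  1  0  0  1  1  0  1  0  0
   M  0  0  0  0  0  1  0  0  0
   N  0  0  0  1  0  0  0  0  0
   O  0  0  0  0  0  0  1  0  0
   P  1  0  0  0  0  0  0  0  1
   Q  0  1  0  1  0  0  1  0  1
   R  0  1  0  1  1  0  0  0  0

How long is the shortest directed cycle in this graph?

4

For each vertex v, BFS finds the shortest path from v back to v.
The shortest such closed walk is P → R → K → L → P, length 4.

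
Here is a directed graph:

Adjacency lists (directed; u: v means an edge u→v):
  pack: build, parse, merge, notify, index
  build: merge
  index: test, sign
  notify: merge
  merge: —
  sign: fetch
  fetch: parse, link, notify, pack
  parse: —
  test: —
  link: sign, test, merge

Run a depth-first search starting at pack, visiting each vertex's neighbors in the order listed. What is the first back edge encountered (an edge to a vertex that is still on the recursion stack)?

DFS from pack (visiting each vertex's neighbors in the order listed); mark gray on enter, black on exit:
pack gray
  build gray
    merge gray
    merge black
  build black
  parse gray
  parse black
  pack→merge: merge black — skip
  notify gray
    notify→merge: merge black — skip
  notify black
  index gray
    test gray
    test black
    sign gray
      fetch gray
        fetch→parse: parse black — skip
        link gray
          link→sign: sign is gray → back edge
First back edge: link → sign.

link->sign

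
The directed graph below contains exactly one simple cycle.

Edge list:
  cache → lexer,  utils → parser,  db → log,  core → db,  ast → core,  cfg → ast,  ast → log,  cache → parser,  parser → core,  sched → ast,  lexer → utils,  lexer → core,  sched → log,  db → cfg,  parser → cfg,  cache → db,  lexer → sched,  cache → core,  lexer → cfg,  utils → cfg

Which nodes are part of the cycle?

DFS with gray/black marking from db:
db gray
  log gray
  log black
  cfg gray
    ast gray
      core gray
        core→db: db is gray → back edge
Back edge closes the cycle db → cfg → ast → core → db; its vertices are {db, ast, cfg, core}.

db, ast, cfg, core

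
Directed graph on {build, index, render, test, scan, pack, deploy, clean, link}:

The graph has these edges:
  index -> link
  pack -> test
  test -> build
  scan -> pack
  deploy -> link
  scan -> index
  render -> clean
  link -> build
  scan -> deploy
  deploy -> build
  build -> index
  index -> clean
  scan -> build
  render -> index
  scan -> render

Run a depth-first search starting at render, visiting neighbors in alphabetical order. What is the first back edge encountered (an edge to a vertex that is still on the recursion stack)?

build->index

DFS from render (visiting neighbors in alphabetical order); mark gray on enter, black on exit:
render gray
  clean gray
  clean black
  index gray
    index→clean: clean black — skip
    link gray
      build gray
        build→index: index is gray → back edge
First back edge: build → index.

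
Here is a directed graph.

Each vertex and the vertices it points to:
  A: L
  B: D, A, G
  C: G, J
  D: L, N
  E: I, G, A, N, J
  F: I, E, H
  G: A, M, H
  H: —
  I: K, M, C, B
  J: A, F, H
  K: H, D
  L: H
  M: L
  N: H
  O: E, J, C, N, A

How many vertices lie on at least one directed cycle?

5

A vertex is on a directed cycle iff it belongs to a strongly connected component of size ≥ 2 (or has a self-loop).
The vertices on cycles are {C, E, F, I, J} — 5 in total.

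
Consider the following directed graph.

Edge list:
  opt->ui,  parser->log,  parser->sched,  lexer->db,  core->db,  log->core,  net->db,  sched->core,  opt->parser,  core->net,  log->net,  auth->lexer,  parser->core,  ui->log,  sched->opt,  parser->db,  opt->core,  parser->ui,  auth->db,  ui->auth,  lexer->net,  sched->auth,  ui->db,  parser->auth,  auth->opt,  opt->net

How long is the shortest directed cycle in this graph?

3

For each vertex v, BFS finds the shortest path from v back to v.
The shortest such closed walk is sched → opt → parser → sched, length 3.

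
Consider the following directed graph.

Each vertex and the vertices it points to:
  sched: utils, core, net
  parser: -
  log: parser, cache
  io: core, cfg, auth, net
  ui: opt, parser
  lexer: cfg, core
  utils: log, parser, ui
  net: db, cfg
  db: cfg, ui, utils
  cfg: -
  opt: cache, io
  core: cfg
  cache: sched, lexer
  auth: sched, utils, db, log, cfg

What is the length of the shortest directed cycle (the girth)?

4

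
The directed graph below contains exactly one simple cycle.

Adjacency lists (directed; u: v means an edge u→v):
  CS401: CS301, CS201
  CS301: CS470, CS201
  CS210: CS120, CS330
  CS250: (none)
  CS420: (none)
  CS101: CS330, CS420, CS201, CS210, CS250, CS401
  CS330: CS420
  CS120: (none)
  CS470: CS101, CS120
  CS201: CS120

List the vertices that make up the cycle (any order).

DFS with gray/black marking from CS470:
CS470 gray
  CS101 gray
    CS330 gray
      CS420 gray
      CS420 black
    CS330 black
    CS101→CS420: CS420 black — skip
    CS201 gray
      CS120 gray
      CS120 black
    CS201 black
    CS210 gray
      CS210→CS120: CS120 black — skip
      CS210→CS330: CS330 black — skip
    CS210 black
    CS250 gray
    CS250 black
    CS401 gray
      CS301 gray
        CS301→CS470: CS470 is gray → back edge
Back edge closes the cycle CS470 → CS101 → CS401 → CS301 → CS470; its vertices are {CS101, CS301, CS401, CS470}.

CS101, CS301, CS401, CS470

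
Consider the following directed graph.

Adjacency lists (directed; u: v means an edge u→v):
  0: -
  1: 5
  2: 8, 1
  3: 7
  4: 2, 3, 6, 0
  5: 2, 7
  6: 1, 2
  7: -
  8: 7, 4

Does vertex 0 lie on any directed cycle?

No

0 lies on a cycle iff there is a path from 0 back to itself.
Exploring from 0, it never reaches itself; equivalently, its strongly connected component is a singleton.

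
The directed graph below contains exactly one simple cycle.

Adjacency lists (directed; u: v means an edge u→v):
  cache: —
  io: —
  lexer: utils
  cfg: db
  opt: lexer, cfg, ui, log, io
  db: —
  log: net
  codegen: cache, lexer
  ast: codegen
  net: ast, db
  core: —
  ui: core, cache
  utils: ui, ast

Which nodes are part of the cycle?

ast, lexer, utils, codegen

DFS with gray/black marking from lexer:
lexer gray
  utils gray
    ui gray
      core gray
      core black
      cache gray
      cache black
    ui black
    ast gray
      codegen gray
        codegen→cache: cache black — skip
        codegen→lexer: lexer is gray → back edge
Back edge closes the cycle lexer → utils → ast → codegen → lexer; its vertices are {ast, lexer, utils, codegen}.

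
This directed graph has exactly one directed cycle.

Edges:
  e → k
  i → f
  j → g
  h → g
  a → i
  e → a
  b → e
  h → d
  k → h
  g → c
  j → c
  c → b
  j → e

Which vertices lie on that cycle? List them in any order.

b, c, e, g, h, k

DFS with gray/black marking from e:
e gray
  a gray
    i gray
      f gray
      f black
    i black
  a black
  k gray
    h gray
      g gray
        c gray
          b gray
            b→e: e is gray → back edge
Back edge closes the cycle e → k → h → g → c → b → e; its vertices are {b, c, e, g, h, k}.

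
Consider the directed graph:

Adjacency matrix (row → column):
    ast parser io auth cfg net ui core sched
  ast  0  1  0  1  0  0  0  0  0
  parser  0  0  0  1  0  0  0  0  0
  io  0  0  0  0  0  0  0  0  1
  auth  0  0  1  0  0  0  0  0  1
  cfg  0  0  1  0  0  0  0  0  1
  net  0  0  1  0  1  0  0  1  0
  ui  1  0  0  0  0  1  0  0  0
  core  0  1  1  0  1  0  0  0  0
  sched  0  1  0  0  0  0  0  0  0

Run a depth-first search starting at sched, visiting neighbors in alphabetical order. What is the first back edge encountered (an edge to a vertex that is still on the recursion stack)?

io→sched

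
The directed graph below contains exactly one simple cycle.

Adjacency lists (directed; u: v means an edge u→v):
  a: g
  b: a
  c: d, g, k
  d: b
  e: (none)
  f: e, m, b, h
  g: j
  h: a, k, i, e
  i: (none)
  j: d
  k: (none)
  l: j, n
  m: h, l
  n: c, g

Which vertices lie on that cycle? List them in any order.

a, b, d, g, j

DFS with gray/black marking from b:
b gray
  a gray
    g gray
      j gray
        d gray
          d→b: b is gray → back edge
Back edge closes the cycle b → a → g → j → d → b; its vertices are {a, b, d, g, j}.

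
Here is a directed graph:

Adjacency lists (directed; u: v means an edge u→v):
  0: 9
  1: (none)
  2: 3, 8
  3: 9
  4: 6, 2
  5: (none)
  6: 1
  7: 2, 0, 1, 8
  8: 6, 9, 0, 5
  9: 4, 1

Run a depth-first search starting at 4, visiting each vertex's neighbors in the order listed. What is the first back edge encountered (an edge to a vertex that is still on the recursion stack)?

9->4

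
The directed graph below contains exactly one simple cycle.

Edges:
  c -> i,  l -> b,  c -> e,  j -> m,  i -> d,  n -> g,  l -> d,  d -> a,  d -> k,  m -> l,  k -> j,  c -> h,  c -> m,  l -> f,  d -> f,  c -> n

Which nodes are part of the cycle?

d, j, k, l, m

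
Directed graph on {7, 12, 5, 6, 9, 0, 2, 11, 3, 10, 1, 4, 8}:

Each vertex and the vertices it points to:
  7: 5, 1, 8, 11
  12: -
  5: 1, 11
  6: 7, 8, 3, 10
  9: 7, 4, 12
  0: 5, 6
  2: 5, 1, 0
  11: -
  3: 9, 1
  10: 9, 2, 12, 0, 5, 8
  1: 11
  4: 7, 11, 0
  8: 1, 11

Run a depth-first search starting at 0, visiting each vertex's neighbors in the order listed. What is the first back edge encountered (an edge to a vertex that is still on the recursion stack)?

DFS from 0 (visiting each vertex's neighbors in the order listed); mark gray on enter, black on exit:
0 gray
  5 gray
    1 gray
      11 gray
      11 black
    1 black
    5→11: 11 black — skip
  5 black
  6 gray
    7 gray
      7→5: 5 black — skip
      7→1: 1 black — skip
      8 gray
        8→1: 1 black — skip
        8→11: 11 black — skip
      8 black
      7→11: 11 black — skip
    7 black
    6→8: 8 black — skip
    3 gray
      9 gray
        9→7: 7 black — skip
        4 gray
          4→7: 7 black — skip
          4→11: 11 black — skip
          4→0: 0 is gray → back edge
First back edge: 4 → 0.

4→0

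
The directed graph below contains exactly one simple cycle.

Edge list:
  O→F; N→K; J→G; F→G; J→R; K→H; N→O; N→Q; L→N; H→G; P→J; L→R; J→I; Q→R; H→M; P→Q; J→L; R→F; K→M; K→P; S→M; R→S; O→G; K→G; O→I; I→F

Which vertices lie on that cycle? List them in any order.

J, K, L, N, P

DFS with gray/black marking from N:
N gray
  Q gray
    R gray
      S gray
        M gray
        M black
      S black
      F gray
        G gray
        G black
      F black
    R black
  Q black
  K gray
    K→M: M black — skip
    P gray
      P→Q: Q black — skip
      J gray
        J→R: R black — skip
        L gray
          L→N: N is gray → back edge
Back edge closes the cycle N → K → P → J → L → N; its vertices are {J, K, L, N, P}.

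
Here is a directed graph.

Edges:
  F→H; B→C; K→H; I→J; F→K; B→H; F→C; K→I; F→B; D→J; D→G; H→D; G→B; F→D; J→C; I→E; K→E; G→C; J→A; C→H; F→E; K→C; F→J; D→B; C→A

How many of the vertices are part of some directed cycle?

A vertex is on a directed cycle iff it belongs to a strongly connected component of size ≥ 2 (or has a self-loop).
The vertices on cycles are {B, C, D, G, H, J} — 6 in total.

6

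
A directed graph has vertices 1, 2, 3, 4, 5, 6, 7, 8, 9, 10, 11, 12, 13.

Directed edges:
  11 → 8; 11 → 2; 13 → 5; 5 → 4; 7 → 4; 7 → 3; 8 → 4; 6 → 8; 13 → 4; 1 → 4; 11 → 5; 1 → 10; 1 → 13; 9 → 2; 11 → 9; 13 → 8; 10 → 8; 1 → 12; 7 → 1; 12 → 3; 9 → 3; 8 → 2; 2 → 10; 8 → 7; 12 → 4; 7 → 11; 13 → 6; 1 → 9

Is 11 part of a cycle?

11 is on a cycle iff 11 can reach itself via ≥1 edge.
11 → 8 → 7 → 11 — yes.

Yes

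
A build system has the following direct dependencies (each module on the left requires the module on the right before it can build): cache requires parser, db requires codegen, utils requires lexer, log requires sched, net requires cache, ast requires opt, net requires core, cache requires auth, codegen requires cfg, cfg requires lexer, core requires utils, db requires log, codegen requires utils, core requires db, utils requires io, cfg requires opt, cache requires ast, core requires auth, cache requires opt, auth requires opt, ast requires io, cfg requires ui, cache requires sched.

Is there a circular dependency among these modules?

No

DFS with white/gray/black marking, starting from auth:
auth gray
  opt gray
  opt black
auth black
net gray
  cache gray
    sched gray
    sched black
    cache→auth: auth black — skip
    ast gray
      ast→opt: opt black — skip
      io gray
      io black
    ast black
    cache→opt: opt black — skip
    parser gray
    parser black
  cache black
  core gray
    db gray
      codegen gray
        cfg gray
          lexer gray
          lexer black
          cfg→opt: opt black — skip
          ui gray
          ui black
        cfg black
        utils gray
          utils→lexer: lexer black — skip
          utils→io: io black — skip
        utils black
      codegen black
      log gray
        log→sched: sched black — skip
      log black
    db black
    core→auth: auth black — skip
    core→utils: utils black — skip
  core black
net black
Every edge goes to a white or black vertex — no back edge, so the graph is acyclic.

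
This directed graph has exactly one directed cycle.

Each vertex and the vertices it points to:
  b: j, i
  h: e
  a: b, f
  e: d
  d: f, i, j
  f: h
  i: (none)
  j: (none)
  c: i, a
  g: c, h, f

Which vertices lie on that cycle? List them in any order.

d, e, f, h

DFS with gray/black marking from h:
h gray
  e gray
    d gray
      f gray
        f→h: h is gray → back edge
Back edge closes the cycle h → e → d → f → h; its vertices are {d, e, f, h}.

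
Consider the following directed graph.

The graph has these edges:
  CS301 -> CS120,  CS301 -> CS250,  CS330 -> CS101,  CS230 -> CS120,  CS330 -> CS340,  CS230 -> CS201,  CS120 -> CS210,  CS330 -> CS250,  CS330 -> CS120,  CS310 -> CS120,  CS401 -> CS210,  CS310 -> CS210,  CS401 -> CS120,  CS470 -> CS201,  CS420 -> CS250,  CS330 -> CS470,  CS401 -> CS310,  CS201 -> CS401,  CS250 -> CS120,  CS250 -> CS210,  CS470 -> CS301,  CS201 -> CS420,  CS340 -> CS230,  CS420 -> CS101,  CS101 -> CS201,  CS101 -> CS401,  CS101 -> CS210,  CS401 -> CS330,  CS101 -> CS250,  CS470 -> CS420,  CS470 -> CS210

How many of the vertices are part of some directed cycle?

8

A vertex is on a directed cycle iff it belongs to a strongly connected component of size ≥ 2 (or has a self-loop).
The vertices on cycles are {CS101, CS201, CS230, CS330, CS340, CS401, CS420, CS470} — 8 in total.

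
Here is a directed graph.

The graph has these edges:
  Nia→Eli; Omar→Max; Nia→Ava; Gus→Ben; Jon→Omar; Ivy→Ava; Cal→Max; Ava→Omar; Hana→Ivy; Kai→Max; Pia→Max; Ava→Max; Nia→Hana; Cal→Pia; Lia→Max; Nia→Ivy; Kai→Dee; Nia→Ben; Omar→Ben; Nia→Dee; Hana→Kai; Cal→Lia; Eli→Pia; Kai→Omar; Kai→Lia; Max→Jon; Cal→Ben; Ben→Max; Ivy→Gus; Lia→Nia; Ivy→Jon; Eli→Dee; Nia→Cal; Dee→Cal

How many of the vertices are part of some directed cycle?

11

A vertex is on a directed cycle iff it belongs to a strongly connected component of size ≥ 2 (or has a self-loop).
The vertices on cycles are {Ben, Cal, Dee, Eli, Jon, Kai, Lia, Max, Nia, Hana, Omar} — 11 in total.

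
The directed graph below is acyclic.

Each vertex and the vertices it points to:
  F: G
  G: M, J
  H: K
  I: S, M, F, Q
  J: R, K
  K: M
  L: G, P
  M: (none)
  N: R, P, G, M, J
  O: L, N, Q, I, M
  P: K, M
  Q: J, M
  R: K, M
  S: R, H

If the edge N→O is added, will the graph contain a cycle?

Yes

Adding N→O creates a cycle iff O can already reach N.
Path from O: O → N.
So O → … → N → O is a cycle.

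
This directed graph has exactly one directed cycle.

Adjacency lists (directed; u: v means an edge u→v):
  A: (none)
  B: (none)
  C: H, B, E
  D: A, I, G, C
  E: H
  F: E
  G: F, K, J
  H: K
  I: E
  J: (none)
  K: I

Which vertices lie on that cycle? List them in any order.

E, H, I, K

DFS with gray/black marking from K:
K gray
  I gray
    E gray
      H gray
        H→K: K is gray → back edge
Back edge closes the cycle K → I → E → H → K; its vertices are {E, H, I, K}.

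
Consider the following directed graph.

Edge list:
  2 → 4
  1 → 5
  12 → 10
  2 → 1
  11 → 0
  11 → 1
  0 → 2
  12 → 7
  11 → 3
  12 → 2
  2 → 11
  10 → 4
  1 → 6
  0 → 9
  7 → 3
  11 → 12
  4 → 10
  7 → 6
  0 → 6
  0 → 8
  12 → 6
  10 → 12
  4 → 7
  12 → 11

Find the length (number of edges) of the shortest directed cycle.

2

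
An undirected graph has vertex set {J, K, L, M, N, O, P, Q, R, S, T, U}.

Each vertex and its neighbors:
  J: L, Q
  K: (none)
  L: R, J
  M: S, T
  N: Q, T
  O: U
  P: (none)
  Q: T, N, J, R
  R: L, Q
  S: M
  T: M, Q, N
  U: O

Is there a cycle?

Yes

DFS, tracking each vertex's parent; an edge to a visited non-parent vertex closes a cycle.
Start from K:
visit K (parent –)
visit J (parent –)
  visit L (parent J)
    visit R (parent L)
      R–L: parent, skip
      visit Q (parent R)
        visit T (parent Q)
          visit M (parent T)
            visit S (parent M)
              S–M: parent, skip
            M–T: parent, skip
          T–Q: parent, skip
          visit N (parent T)
            N–Q: Q visited and ≠ parent → cycle
Cycle: Q – T – N – Q.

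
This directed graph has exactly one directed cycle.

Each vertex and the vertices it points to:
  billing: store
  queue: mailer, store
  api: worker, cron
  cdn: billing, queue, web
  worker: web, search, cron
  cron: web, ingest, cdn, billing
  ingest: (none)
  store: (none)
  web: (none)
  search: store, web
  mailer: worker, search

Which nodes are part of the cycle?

cdn, cron, queue, mailer, worker

DFS with gray/black marking from cron:
cron gray
  web gray
  web black
  ingest gray
  ingest black
  cdn gray
    billing gray
      store gray
      store black
    billing black
    queue gray
      mailer gray
        worker gray
          worker→web: web black — skip
          search gray
            search→store: store black — skip
            search→web: web black — skip
          search black
          worker→cron: cron is gray → back edge
Back edge closes the cycle cron → cdn → queue → mailer → worker → cron; its vertices are {cdn, cron, queue, mailer, worker}.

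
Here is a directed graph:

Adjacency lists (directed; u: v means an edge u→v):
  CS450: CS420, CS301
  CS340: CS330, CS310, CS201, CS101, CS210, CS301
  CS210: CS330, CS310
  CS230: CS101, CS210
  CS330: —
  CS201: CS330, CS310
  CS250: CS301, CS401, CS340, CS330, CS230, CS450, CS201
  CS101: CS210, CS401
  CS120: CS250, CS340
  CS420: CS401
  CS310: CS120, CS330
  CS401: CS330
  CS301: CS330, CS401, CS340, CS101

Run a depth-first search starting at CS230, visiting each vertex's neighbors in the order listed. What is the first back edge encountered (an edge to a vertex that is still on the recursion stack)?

DFS from CS230 (visiting each vertex's neighbors in the order listed); mark gray on enter, black on exit:
CS230 gray
  CS101 gray
    CS210 gray
      CS330 gray
      CS330 black
      CS310 gray
        CS120 gray
          CS250 gray
            CS301 gray
              CS301→CS330: CS330 black — skip
              CS401 gray
                CS401→CS330: CS330 black — skip
              CS401 black
              CS340 gray
                CS340→CS330: CS330 black — skip
                CS340→CS310: CS310 is gray → back edge
First back edge: CS340 → CS310.

CS340→CS310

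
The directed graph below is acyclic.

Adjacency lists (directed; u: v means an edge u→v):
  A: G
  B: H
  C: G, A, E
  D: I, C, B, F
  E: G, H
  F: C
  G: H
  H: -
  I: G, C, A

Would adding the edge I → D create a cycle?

Adding I→D creates a cycle iff D can already reach I.
Path from D: D → I.
So D → … → I → D is a cycle.

Yes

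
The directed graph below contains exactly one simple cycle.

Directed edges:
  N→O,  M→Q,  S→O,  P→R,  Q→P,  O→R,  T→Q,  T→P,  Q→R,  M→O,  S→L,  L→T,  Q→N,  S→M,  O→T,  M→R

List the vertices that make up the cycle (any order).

DFS with gray/black marking from O:
O gray
  T gray
    Q gray
      N gray
        N→O: O is gray → back edge
Back edge closes the cycle O → T → Q → N → O; its vertices are {N, O, Q, T}.

N, O, Q, T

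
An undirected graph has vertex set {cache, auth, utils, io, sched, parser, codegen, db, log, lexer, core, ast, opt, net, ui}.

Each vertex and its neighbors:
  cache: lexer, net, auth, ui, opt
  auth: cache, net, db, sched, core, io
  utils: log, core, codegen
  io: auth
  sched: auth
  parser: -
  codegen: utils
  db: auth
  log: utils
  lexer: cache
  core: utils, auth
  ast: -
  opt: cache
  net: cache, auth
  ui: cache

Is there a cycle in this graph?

Yes

DFS, tracking each vertex's parent; an edge to a visited non-parent vertex closes a cycle.
Start from auth:
visit auth (parent –)
  visit cache (parent auth)
    visit lexer (parent cache)
      lexer–cache: parent, skip
    visit net (parent cache)
      net–cache: parent, skip
      net–auth: auth visited and ≠ parent → cycle
Cycle: auth – cache – net – auth.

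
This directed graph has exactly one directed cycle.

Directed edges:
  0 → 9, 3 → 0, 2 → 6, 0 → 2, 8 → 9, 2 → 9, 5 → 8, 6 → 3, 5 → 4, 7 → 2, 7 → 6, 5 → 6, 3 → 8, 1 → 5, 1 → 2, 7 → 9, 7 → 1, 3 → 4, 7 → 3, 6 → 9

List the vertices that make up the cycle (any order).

DFS with gray/black marking from 3:
3 gray
  4 gray
  4 black
  8 gray
    9 gray
    9 black
  8 black
  0 gray
    0→9: 9 black — skip
    2 gray
      6 gray
        6→9: 9 black — skip
        6→3: 3 is gray → back edge
Back edge closes the cycle 3 → 0 → 2 → 6 → 3; its vertices are {0, 2, 3, 6}.

0, 2, 3, 6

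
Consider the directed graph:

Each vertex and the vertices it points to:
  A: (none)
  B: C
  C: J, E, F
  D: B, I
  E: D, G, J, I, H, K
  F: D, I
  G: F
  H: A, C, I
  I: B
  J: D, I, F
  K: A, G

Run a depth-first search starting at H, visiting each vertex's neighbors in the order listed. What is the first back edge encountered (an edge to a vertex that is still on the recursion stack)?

B->C

DFS from H (visiting each vertex's neighbors in the order listed); mark gray on enter, black on exit:
H gray
  A gray
  A black
  C gray
    J gray
      D gray
        B gray
          B→C: C is gray → back edge
First back edge: B → C.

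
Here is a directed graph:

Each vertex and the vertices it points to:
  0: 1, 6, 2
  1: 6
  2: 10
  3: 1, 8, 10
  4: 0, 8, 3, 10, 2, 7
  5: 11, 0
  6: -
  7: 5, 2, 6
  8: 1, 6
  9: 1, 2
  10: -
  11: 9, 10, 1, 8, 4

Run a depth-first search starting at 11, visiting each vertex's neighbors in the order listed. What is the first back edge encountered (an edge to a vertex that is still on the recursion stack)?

5->11

DFS from 11 (visiting each vertex's neighbors in the order listed); mark gray on enter, black on exit:
11 gray
  9 gray
    1 gray
      6 gray
      6 black
    1 black
    2 gray
      10 gray
      10 black
    2 black
  9 black
  11→10: 10 black — skip
  11→1: 1 black — skip
  8 gray
    8→1: 1 black — skip
    8→6: 6 black — skip
  8 black
  4 gray
    0 gray
      0→1: 1 black — skip
      0→6: 6 black — skip
      0→2: 2 black — skip
    0 black
    4→8: 8 black — skip
    3 gray
      3→1: 1 black — skip
      3→8: 8 black — skip
      3→10: 10 black — skip
    3 black
    4→10: 10 black — skip
    4→2: 2 black — skip
    7 gray
      5 gray
        5→11: 11 is gray → back edge
First back edge: 5 → 11.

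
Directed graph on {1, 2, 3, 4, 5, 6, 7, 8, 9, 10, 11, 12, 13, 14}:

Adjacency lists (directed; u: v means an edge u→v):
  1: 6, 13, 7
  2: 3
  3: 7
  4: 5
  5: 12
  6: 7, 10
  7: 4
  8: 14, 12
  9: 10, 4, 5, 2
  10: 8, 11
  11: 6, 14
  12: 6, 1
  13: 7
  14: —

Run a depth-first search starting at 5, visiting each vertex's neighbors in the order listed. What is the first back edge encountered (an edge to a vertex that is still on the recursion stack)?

DFS from 5 (visiting each vertex's neighbors in the order listed); mark gray on enter, black on exit:
5 gray
  12 gray
    6 gray
      7 gray
        4 gray
          4→5: 5 is gray → back edge
First back edge: 4 → 5.

4→5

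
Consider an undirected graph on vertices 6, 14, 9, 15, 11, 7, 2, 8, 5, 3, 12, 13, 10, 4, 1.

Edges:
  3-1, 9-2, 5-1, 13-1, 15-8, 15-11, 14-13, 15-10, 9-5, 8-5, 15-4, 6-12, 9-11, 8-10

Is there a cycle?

DFS, tracking each vertex's parent; an edge to a visited non-parent vertex closes a cycle.
Start from 7:
visit 7 (parent –)
visit 6 (parent –)
  visit 12 (parent 6)
    12–6: parent, skip
visit 14 (parent –)
  visit 13 (parent 14)
    visit 1 (parent 13)
      visit 5 (parent 1)
        5–1: parent, skip
        visit 8 (parent 5)
          visit 15 (parent 8)
            visit 10 (parent 15)
              10–8: 8 visited and ≠ parent → cycle
Cycle: 8 – 15 – 10 – 8.

Yes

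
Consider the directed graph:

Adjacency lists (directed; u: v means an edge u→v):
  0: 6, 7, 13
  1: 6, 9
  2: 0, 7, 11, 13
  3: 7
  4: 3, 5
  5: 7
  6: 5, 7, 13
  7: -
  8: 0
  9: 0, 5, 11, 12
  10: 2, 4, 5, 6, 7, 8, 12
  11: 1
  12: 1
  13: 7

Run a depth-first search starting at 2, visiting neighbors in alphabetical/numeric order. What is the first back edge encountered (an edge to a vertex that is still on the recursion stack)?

9->11

DFS from 2 (visiting neighbors in alphabetical/numeric order); mark gray on enter, black on exit:
2 gray
  0 gray
    6 gray
      5 gray
        7 gray
        7 black
      5 black
      6→7: 7 black — skip
      13 gray
        13→7: 7 black — skip
      13 black
    6 black
    0→7: 7 black — skip
    0→13: 13 black — skip
  0 black
  2→7: 7 black — skip
  11 gray
    1 gray
      1→6: 6 black — skip
      9 gray
        9→0: 0 black — skip
        9→5: 5 black — skip
        9→11: 11 is gray → back edge
First back edge: 9 → 11.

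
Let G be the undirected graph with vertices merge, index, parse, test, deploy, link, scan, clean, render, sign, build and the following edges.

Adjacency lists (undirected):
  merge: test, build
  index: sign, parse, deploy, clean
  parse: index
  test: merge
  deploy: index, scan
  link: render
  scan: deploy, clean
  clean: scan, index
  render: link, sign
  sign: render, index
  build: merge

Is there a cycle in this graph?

Yes

DFS, tracking each vertex's parent; an edge to a visited non-parent vertex closes a cycle.
Start from deploy:
visit deploy (parent –)
  visit index (parent deploy)
    visit sign (parent index)
      visit render (parent sign)
        visit link (parent render)
          link–render: parent, skip
        render–sign: parent, skip
      sign–index: parent, skip
    visit parse (parent index)
      parse–index: parent, skip
    index–deploy: parent, skip
    visit clean (parent index)
      visit scan (parent clean)
        scan–deploy: deploy visited and ≠ parent → cycle
Cycle: deploy – index – clean – scan – deploy.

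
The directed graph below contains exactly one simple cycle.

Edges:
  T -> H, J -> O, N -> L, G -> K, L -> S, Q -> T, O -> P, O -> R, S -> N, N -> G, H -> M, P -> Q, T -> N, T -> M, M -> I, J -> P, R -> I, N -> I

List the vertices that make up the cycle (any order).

DFS with gray/black marking from N:
N gray
  L gray
    S gray
      S→N: N is gray → back edge
Back edge closes the cycle N → L → S → N; its vertices are {L, N, S}.

L, N, S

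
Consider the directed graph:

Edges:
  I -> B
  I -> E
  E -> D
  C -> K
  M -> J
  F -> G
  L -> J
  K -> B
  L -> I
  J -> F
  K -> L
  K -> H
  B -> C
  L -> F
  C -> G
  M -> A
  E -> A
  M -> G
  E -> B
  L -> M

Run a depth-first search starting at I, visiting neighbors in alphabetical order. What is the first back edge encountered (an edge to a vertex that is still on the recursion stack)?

K->B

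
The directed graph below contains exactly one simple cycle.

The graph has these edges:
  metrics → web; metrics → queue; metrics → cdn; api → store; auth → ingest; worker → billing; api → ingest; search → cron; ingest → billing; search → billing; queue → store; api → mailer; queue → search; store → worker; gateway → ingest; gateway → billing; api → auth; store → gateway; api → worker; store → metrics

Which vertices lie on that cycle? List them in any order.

queue, store, metrics

DFS with gray/black marking from store:
store gray
  worker gray
    billing gray
    billing black
  worker black
  gateway gray
    ingest gray
      ingest→billing: billing black — skip
    ingest black
    gateway→billing: billing black — skip
  gateway black
  metrics gray
    web gray
    web black
    cdn gray
    cdn black
    queue gray
      search gray
        search→billing: billing black — skip
        cron gray
        cron black
      search black
      queue→store: store is gray → back edge
Back edge closes the cycle store → metrics → queue → store; its vertices are {queue, store, metrics}.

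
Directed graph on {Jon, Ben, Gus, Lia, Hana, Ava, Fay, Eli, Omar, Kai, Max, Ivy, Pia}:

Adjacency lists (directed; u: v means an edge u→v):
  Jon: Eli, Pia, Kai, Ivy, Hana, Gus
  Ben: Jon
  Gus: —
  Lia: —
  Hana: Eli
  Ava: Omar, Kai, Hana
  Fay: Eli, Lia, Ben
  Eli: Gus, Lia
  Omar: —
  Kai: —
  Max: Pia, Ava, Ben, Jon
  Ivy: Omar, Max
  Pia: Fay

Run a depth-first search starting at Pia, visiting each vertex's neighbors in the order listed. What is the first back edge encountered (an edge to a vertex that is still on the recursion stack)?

DFS from Pia (visiting each vertex's neighbors in the order listed); mark gray on enter, black on exit:
Pia gray
  Fay gray
    Eli gray
      Gus gray
      Gus black
      Lia gray
      Lia black
    Eli black
    Fay→Lia: Lia black — skip
    Ben gray
      Jon gray
        Jon→Eli: Eli black — skip
        Jon→Pia: Pia is gray → back edge
First back edge: Jon → Pia.

Jon->Pia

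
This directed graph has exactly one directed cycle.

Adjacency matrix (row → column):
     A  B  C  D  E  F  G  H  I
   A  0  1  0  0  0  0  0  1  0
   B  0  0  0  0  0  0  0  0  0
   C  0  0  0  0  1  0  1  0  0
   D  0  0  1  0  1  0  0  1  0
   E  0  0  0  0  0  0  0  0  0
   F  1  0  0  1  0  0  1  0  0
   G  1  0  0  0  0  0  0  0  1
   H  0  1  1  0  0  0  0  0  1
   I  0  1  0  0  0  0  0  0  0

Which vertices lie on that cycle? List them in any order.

A, C, G, H

DFS with gray/black marking from C:
C gray
  G gray
    A gray
      H gray
        B gray
        B black
        H→C: C is gray → back edge
Back edge closes the cycle C → G → A → H → C; its vertices are {A, C, G, H}.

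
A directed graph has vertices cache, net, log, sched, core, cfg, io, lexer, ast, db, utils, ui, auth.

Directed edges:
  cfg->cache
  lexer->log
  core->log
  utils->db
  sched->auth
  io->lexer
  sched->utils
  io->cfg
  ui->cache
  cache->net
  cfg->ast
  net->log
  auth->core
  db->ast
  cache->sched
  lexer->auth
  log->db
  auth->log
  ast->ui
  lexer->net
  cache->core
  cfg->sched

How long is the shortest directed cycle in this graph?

6

For each vertex v, BFS finds the shortest path from v back to v.
The shortest such closed walk is ast → ui → cache → net → log → db → ast, length 6.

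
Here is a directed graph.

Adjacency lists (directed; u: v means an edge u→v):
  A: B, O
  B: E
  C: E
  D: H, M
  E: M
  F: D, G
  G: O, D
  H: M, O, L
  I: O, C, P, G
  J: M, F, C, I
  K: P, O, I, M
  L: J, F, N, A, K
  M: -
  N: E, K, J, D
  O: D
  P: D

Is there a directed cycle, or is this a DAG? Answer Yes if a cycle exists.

Yes

DFS with white/gray/black marking, starting from C:
C gray
  E gray
    M gray
    M black
  E black
C black
A gray
  B gray
    B→E: E black — skip
  B black
  O gray
    D gray
      H gray
        H→M: M black — skip
        H→O: O is gray → back edge
Back edge found, so a cycle exists: O → D → H → O.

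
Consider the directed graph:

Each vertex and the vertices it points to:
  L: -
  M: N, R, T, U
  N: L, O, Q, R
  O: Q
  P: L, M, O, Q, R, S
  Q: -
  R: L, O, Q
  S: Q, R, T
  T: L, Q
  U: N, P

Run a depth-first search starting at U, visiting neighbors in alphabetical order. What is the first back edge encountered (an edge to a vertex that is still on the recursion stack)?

DFS from U (visiting neighbors in alphabetical order); mark gray on enter, black on exit:
U gray
  N gray
    L gray
    L black
    O gray
      Q gray
      Q black
    O black
    N→Q: Q black — skip
    R gray
      R→L: L black — skip
      R→O: O black — skip
      R→Q: Q black — skip
    R black
  N black
  P gray
    P→L: L black — skip
    M gray
      M→N: N black — skip
      M→R: R black — skip
      T gray
        T→L: L black — skip
        T→Q: Q black — skip
      T black
      M→U: U is gray → back edge
First back edge: M → U.

M->U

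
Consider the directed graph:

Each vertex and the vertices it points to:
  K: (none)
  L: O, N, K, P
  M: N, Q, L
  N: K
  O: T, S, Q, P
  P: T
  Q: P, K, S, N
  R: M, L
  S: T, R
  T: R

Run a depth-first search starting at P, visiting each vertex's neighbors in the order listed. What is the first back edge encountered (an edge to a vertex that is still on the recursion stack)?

Q→P

DFS from P (visiting each vertex's neighbors in the order listed); mark gray on enter, black on exit:
P gray
  T gray
    R gray
      M gray
        N gray
          K gray
          K black
        N black
        Q gray
          Q→P: P is gray → back edge
First back edge: Q → P.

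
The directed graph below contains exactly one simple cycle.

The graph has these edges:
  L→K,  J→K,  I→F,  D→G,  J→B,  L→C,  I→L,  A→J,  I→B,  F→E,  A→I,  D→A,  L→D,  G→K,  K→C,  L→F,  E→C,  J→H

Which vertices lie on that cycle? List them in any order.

A, D, I, L

DFS with gray/black marking from A:
A gray
  J gray
    K gray
      C gray
      C black
    K black
    B gray
    B black
    H gray
    H black
  J black
  I gray
    I→B: B black — skip
    L gray
      L→K: K black — skip
      F gray
        E gray
          E→C: C black — skip
        E black
      F black
      D gray
        D→A: A is gray → back edge
Back edge closes the cycle A → I → L → D → A; its vertices are {A, D, I, L}.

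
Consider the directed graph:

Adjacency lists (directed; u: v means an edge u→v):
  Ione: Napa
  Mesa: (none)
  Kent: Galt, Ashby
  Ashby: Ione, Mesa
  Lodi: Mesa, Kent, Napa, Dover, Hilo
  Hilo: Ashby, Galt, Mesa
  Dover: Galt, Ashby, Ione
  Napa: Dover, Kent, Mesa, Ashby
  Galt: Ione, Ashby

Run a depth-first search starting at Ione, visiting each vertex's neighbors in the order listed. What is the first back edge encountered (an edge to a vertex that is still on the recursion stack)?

DFS from Ione (visiting each vertex's neighbors in the order listed); mark gray on enter, black on exit:
Ione gray
  Napa gray
    Dover gray
      Galt gray
        Galt→Ione: Ione is gray → back edge
First back edge: Galt → Ione.

Galt->Ione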